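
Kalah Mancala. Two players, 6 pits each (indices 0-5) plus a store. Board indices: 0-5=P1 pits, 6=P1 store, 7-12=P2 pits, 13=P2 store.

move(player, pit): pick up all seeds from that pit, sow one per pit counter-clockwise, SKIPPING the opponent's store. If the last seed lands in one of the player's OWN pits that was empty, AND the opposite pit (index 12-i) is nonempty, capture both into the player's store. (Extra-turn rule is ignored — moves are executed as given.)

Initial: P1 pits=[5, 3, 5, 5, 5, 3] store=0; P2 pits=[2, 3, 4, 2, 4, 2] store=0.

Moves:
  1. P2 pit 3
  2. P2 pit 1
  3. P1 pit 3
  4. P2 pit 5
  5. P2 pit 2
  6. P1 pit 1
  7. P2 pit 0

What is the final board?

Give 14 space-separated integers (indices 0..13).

Answer: 7 0 6 1 7 5 1 0 2 1 3 7 1 2

Derivation:
Move 1: P2 pit3 -> P1=[5,3,5,5,5,3](0) P2=[2,3,4,0,5,3](0)
Move 2: P2 pit1 -> P1=[5,3,5,5,5,3](0) P2=[2,0,5,1,6,3](0)
Move 3: P1 pit3 -> P1=[5,3,5,0,6,4](1) P2=[3,1,5,1,6,3](0)
Move 4: P2 pit5 -> P1=[6,4,5,0,6,4](1) P2=[3,1,5,1,6,0](1)
Move 5: P2 pit2 -> P1=[7,4,5,0,6,4](1) P2=[3,1,0,2,7,1](2)
Move 6: P1 pit1 -> P1=[7,0,6,1,7,5](1) P2=[3,1,0,2,7,1](2)
Move 7: P2 pit0 -> P1=[7,0,6,1,7,5](1) P2=[0,2,1,3,7,1](2)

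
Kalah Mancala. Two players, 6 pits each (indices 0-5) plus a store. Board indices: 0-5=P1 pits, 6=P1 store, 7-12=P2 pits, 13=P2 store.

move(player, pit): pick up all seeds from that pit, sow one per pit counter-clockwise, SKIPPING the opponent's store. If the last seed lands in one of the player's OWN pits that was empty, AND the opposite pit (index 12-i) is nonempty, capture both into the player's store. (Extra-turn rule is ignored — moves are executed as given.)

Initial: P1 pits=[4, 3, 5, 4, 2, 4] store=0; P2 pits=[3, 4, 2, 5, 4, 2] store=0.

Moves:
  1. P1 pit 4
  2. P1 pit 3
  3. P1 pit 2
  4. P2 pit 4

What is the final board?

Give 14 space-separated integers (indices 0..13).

Move 1: P1 pit4 -> P1=[4,3,5,4,0,5](1) P2=[3,4,2,5,4,2](0)
Move 2: P1 pit3 -> P1=[4,3,5,0,1,6](2) P2=[4,4,2,5,4,2](0)
Move 3: P1 pit2 -> P1=[4,3,0,1,2,7](3) P2=[5,4,2,5,4,2](0)
Move 4: P2 pit4 -> P1=[5,4,0,1,2,7](3) P2=[5,4,2,5,0,3](1)

Answer: 5 4 0 1 2 7 3 5 4 2 5 0 3 1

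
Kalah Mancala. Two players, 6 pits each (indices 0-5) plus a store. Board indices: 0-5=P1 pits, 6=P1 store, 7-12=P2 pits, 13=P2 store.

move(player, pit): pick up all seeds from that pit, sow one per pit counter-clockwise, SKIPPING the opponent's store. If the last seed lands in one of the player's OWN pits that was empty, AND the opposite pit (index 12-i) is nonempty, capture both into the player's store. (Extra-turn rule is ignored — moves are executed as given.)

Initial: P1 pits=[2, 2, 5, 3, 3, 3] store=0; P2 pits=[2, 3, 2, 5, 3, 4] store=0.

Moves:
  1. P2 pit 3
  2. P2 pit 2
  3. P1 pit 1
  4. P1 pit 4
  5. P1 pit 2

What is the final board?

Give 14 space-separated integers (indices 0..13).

Move 1: P2 pit3 -> P1=[3,3,5,3,3,3](0) P2=[2,3,2,0,4,5](1)
Move 2: P2 pit2 -> P1=[3,3,5,3,3,3](0) P2=[2,3,0,1,5,5](1)
Move 3: P1 pit1 -> P1=[3,0,6,4,4,3](0) P2=[2,3,0,1,5,5](1)
Move 4: P1 pit4 -> P1=[3,0,6,4,0,4](1) P2=[3,4,0,1,5,5](1)
Move 5: P1 pit2 -> P1=[3,0,0,5,1,5](2) P2=[4,5,0,1,5,5](1)

Answer: 3 0 0 5 1 5 2 4 5 0 1 5 5 1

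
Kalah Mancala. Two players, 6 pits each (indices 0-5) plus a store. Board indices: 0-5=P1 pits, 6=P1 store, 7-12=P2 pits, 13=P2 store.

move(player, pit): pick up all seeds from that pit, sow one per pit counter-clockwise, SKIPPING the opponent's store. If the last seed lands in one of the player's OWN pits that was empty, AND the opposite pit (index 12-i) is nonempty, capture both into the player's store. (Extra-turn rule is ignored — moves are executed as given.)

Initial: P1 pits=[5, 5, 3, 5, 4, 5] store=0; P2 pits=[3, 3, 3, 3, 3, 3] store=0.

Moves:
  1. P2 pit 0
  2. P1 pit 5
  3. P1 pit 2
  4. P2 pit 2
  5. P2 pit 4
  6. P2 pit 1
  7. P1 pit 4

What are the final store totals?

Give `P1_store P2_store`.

Answer: 4 3

Derivation:
Move 1: P2 pit0 -> P1=[5,5,3,5,4,5](0) P2=[0,4,4,4,3,3](0)
Move 2: P1 pit5 -> P1=[5,5,3,5,4,0](1) P2=[1,5,5,5,3,3](0)
Move 3: P1 pit2 -> P1=[5,5,0,6,5,0](3) P2=[0,5,5,5,3,3](0)
Move 4: P2 pit2 -> P1=[6,5,0,6,5,0](3) P2=[0,5,0,6,4,4](1)
Move 5: P2 pit4 -> P1=[7,6,0,6,5,0](3) P2=[0,5,0,6,0,5](2)
Move 6: P2 pit1 -> P1=[7,6,0,6,5,0](3) P2=[0,0,1,7,1,6](3)
Move 7: P1 pit4 -> P1=[7,6,0,6,0,1](4) P2=[1,1,2,7,1,6](3)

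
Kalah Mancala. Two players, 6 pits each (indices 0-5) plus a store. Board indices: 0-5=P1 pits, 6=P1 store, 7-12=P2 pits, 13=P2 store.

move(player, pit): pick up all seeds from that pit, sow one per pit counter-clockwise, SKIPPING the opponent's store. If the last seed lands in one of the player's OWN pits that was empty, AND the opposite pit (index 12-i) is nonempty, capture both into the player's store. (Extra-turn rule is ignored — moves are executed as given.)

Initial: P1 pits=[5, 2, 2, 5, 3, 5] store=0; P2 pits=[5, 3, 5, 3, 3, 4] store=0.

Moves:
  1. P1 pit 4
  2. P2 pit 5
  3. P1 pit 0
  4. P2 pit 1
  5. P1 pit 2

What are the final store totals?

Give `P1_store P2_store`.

Answer: 3 1

Derivation:
Move 1: P1 pit4 -> P1=[5,2,2,5,0,6](1) P2=[6,3,5,3,3,4](0)
Move 2: P2 pit5 -> P1=[6,3,3,5,0,6](1) P2=[6,3,5,3,3,0](1)
Move 3: P1 pit0 -> P1=[0,4,4,6,1,7](2) P2=[6,3,5,3,3,0](1)
Move 4: P2 pit1 -> P1=[0,4,4,6,1,7](2) P2=[6,0,6,4,4,0](1)
Move 5: P1 pit2 -> P1=[0,4,0,7,2,8](3) P2=[6,0,6,4,4,0](1)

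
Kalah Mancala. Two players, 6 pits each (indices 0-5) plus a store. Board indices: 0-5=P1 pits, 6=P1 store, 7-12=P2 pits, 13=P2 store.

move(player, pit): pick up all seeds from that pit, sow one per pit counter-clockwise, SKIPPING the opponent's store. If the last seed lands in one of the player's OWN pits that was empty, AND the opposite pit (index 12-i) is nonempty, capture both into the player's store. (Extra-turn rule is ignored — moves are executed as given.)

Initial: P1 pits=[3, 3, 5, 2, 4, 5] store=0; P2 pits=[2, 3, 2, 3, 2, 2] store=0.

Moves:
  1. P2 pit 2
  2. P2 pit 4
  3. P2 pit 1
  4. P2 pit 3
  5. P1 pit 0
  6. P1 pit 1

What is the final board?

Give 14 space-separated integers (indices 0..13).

Answer: 0 0 7 4 5 6 0 2 0 1 0 1 4 6

Derivation:
Move 1: P2 pit2 -> P1=[3,3,5,2,4,5](0) P2=[2,3,0,4,3,2](0)
Move 2: P2 pit4 -> P1=[4,3,5,2,4,5](0) P2=[2,3,0,4,0,3](1)
Move 3: P2 pit1 -> P1=[4,0,5,2,4,5](0) P2=[2,0,1,5,0,3](5)
Move 4: P2 pit3 -> P1=[5,1,5,2,4,5](0) P2=[2,0,1,0,1,4](6)
Move 5: P1 pit0 -> P1=[0,2,6,3,5,6](0) P2=[2,0,1,0,1,4](6)
Move 6: P1 pit1 -> P1=[0,0,7,4,5,6](0) P2=[2,0,1,0,1,4](6)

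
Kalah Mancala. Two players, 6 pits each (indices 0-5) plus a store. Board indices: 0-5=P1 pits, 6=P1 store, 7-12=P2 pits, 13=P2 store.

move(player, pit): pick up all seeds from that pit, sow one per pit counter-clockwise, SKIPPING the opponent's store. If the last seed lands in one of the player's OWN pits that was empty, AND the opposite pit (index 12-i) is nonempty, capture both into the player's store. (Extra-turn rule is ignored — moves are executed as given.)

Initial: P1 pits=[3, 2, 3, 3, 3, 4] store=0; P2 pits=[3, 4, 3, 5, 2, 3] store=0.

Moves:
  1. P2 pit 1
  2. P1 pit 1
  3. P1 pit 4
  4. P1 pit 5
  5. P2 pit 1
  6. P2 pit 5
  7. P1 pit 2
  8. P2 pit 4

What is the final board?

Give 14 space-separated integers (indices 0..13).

Answer: 5 1 0 5 1 1 3 6 0 6 7 0 1 2

Derivation:
Move 1: P2 pit1 -> P1=[3,2,3,3,3,4](0) P2=[3,0,4,6,3,4](0)
Move 2: P1 pit1 -> P1=[3,0,4,4,3,4](0) P2=[3,0,4,6,3,4](0)
Move 3: P1 pit4 -> P1=[3,0,4,4,0,5](1) P2=[4,0,4,6,3,4](0)
Move 4: P1 pit5 -> P1=[3,0,4,4,0,0](2) P2=[5,1,5,7,3,4](0)
Move 5: P2 pit1 -> P1=[3,0,4,4,0,0](2) P2=[5,0,6,7,3,4](0)
Move 6: P2 pit5 -> P1=[4,1,5,4,0,0](2) P2=[5,0,6,7,3,0](1)
Move 7: P1 pit2 -> P1=[4,1,0,5,1,1](3) P2=[6,0,6,7,3,0](1)
Move 8: P2 pit4 -> P1=[5,1,0,5,1,1](3) P2=[6,0,6,7,0,1](2)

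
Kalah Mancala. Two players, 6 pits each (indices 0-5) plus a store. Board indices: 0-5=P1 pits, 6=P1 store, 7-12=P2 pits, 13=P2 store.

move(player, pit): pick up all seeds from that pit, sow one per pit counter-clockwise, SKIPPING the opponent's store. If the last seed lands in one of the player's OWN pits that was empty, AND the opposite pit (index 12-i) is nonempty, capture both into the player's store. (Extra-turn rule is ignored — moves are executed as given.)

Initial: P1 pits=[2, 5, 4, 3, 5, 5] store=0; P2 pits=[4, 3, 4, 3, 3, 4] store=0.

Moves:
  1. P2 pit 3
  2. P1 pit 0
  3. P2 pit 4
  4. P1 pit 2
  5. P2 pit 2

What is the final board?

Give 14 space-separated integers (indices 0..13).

Answer: 1 7 0 4 6 6 1 5 3 0 1 1 7 3

Derivation:
Move 1: P2 pit3 -> P1=[2,5,4,3,5,5](0) P2=[4,3,4,0,4,5](1)
Move 2: P1 pit0 -> P1=[0,6,5,3,5,5](0) P2=[4,3,4,0,4,5](1)
Move 3: P2 pit4 -> P1=[1,7,5,3,5,5](0) P2=[4,3,4,0,0,6](2)
Move 4: P1 pit2 -> P1=[1,7,0,4,6,6](1) P2=[5,3,4,0,0,6](2)
Move 5: P2 pit2 -> P1=[1,7,0,4,6,6](1) P2=[5,3,0,1,1,7](3)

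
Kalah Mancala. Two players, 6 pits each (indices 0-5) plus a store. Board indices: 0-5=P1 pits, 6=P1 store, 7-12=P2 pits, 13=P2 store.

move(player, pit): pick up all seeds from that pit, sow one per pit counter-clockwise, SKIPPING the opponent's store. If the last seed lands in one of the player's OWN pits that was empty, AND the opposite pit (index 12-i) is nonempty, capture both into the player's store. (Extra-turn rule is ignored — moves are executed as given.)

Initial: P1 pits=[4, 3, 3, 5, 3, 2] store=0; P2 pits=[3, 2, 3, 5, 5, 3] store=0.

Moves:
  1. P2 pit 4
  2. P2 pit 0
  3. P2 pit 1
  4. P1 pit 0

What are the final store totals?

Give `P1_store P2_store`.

Answer: 0 6

Derivation:
Move 1: P2 pit4 -> P1=[5,4,4,5,3,2](0) P2=[3,2,3,5,0,4](1)
Move 2: P2 pit0 -> P1=[5,4,4,5,3,2](0) P2=[0,3,4,6,0,4](1)
Move 3: P2 pit1 -> P1=[5,0,4,5,3,2](0) P2=[0,0,5,7,0,4](6)
Move 4: P1 pit0 -> P1=[0,1,5,6,4,3](0) P2=[0,0,5,7,0,4](6)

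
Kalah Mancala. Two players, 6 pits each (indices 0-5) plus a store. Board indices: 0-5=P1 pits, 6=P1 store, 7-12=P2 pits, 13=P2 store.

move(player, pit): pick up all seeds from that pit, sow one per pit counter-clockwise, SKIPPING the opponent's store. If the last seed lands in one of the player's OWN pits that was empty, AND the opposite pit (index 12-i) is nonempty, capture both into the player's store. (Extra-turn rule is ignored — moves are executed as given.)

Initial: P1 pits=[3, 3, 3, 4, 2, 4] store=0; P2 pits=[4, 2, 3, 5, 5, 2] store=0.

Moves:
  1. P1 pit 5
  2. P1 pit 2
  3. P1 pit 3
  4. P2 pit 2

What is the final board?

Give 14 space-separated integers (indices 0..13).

Move 1: P1 pit5 -> P1=[3,3,3,4,2,0](1) P2=[5,3,4,5,5,2](0)
Move 2: P1 pit2 -> P1=[3,3,0,5,3,0](7) P2=[0,3,4,5,5,2](0)
Move 3: P1 pit3 -> P1=[3,3,0,0,4,1](8) P2=[1,4,4,5,5,2](0)
Move 4: P2 pit2 -> P1=[3,3,0,0,4,1](8) P2=[1,4,0,6,6,3](1)

Answer: 3 3 0 0 4 1 8 1 4 0 6 6 3 1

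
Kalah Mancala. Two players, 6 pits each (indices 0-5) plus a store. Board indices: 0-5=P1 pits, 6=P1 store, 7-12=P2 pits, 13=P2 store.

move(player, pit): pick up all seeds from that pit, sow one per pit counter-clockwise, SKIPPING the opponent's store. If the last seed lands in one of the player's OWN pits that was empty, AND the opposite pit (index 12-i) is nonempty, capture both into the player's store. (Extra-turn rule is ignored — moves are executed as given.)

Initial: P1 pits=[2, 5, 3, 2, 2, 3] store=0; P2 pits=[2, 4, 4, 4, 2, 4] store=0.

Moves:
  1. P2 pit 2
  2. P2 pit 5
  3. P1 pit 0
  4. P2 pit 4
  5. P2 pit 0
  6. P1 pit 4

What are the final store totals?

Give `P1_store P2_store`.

Move 1: P2 pit2 -> P1=[2,5,3,2,2,3](0) P2=[2,4,0,5,3,5](1)
Move 2: P2 pit5 -> P1=[3,6,4,3,2,3](0) P2=[2,4,0,5,3,0](2)
Move 3: P1 pit0 -> P1=[0,7,5,4,2,3](0) P2=[2,4,0,5,3,0](2)
Move 4: P2 pit4 -> P1=[1,7,5,4,2,3](0) P2=[2,4,0,5,0,1](3)
Move 5: P2 pit0 -> P1=[1,7,5,0,2,3](0) P2=[0,5,0,5,0,1](8)
Move 6: P1 pit4 -> P1=[1,7,5,0,0,4](1) P2=[0,5,0,5,0,1](8)

Answer: 1 8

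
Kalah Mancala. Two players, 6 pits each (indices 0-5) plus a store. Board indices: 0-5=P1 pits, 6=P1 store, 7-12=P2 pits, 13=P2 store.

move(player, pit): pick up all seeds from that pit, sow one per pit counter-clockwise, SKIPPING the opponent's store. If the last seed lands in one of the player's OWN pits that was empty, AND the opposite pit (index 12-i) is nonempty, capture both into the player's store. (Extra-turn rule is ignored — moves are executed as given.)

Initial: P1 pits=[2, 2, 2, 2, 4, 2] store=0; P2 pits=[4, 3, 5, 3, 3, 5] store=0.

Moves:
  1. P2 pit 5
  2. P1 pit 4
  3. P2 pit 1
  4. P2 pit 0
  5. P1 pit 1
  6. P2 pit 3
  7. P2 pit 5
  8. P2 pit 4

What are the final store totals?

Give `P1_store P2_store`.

Answer: 3 8

Derivation:
Move 1: P2 pit5 -> P1=[3,3,3,3,4,2](0) P2=[4,3,5,3,3,0](1)
Move 2: P1 pit4 -> P1=[3,3,3,3,0,3](1) P2=[5,4,5,3,3,0](1)
Move 3: P2 pit1 -> P1=[0,3,3,3,0,3](1) P2=[5,0,6,4,4,0](5)
Move 4: P2 pit0 -> P1=[0,3,3,3,0,3](1) P2=[0,1,7,5,5,1](5)
Move 5: P1 pit1 -> P1=[0,0,4,4,0,3](3) P2=[0,0,7,5,5,1](5)
Move 6: P2 pit3 -> P1=[1,1,4,4,0,3](3) P2=[0,0,7,0,6,2](6)
Move 7: P2 pit5 -> P1=[2,1,4,4,0,3](3) P2=[0,0,7,0,6,0](7)
Move 8: P2 pit4 -> P1=[3,2,5,5,0,3](3) P2=[0,0,7,0,0,1](8)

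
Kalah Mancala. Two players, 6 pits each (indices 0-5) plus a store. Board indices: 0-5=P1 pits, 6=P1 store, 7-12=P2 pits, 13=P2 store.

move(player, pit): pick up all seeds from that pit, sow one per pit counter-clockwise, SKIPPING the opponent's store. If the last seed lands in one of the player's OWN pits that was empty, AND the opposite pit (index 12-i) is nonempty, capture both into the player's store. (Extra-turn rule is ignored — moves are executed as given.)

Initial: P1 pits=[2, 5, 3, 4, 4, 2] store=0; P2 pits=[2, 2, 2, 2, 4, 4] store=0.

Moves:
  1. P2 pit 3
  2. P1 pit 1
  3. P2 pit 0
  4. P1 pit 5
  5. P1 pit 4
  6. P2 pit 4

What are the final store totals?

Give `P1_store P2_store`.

Move 1: P2 pit3 -> P1=[2,5,3,4,4,2](0) P2=[2,2,2,0,5,5](0)
Move 2: P1 pit1 -> P1=[2,0,4,5,5,3](1) P2=[2,2,2,0,5,5](0)
Move 3: P2 pit0 -> P1=[2,0,4,5,5,3](1) P2=[0,3,3,0,5,5](0)
Move 4: P1 pit5 -> P1=[2,0,4,5,5,0](2) P2=[1,4,3,0,5,5](0)
Move 5: P1 pit4 -> P1=[2,0,4,5,0,1](3) P2=[2,5,4,0,5,5](0)
Move 6: P2 pit4 -> P1=[3,1,5,5,0,1](3) P2=[2,5,4,0,0,6](1)

Answer: 3 1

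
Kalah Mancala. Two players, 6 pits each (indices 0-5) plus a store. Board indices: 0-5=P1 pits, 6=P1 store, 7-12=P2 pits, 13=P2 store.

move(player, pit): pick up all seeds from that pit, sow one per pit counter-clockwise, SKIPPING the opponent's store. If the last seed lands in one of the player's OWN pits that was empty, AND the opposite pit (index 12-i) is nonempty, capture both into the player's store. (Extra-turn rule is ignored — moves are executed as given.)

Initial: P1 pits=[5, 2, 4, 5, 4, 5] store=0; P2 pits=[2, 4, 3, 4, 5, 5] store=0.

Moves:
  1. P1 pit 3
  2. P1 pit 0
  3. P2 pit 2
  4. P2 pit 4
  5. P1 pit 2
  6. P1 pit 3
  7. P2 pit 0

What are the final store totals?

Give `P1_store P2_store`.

Answer: 3 6

Derivation:
Move 1: P1 pit3 -> P1=[5,2,4,0,5,6](1) P2=[3,5,3,4,5,5](0)
Move 2: P1 pit0 -> P1=[0,3,5,1,6,7](1) P2=[3,5,3,4,5,5](0)
Move 3: P2 pit2 -> P1=[0,3,5,1,6,7](1) P2=[3,5,0,5,6,6](0)
Move 4: P2 pit4 -> P1=[1,4,6,2,6,7](1) P2=[3,5,0,5,0,7](1)
Move 5: P1 pit2 -> P1=[1,4,0,3,7,8](2) P2=[4,6,0,5,0,7](1)
Move 6: P1 pit3 -> P1=[1,4,0,0,8,9](3) P2=[4,6,0,5,0,7](1)
Move 7: P2 pit0 -> P1=[1,0,0,0,8,9](3) P2=[0,7,1,6,0,7](6)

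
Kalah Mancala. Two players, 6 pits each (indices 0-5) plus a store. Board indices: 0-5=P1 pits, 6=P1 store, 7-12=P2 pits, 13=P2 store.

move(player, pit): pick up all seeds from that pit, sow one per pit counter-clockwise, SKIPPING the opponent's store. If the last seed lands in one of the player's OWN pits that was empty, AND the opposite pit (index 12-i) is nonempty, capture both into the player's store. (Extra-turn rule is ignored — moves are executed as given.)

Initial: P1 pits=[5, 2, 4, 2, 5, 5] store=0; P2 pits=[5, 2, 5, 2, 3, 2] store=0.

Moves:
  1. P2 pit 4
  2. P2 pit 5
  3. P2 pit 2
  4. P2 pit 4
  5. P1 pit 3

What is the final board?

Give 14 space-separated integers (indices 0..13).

Move 1: P2 pit4 -> P1=[6,2,4,2,5,5](0) P2=[5,2,5,2,0,3](1)
Move 2: P2 pit5 -> P1=[7,3,4,2,5,5](0) P2=[5,2,5,2,0,0](2)
Move 3: P2 pit2 -> P1=[8,3,4,2,5,5](0) P2=[5,2,0,3,1,1](3)
Move 4: P2 pit4 -> P1=[8,3,4,2,5,5](0) P2=[5,2,0,3,0,2](3)
Move 5: P1 pit3 -> P1=[8,3,4,0,6,6](0) P2=[5,2,0,3,0,2](3)

Answer: 8 3 4 0 6 6 0 5 2 0 3 0 2 3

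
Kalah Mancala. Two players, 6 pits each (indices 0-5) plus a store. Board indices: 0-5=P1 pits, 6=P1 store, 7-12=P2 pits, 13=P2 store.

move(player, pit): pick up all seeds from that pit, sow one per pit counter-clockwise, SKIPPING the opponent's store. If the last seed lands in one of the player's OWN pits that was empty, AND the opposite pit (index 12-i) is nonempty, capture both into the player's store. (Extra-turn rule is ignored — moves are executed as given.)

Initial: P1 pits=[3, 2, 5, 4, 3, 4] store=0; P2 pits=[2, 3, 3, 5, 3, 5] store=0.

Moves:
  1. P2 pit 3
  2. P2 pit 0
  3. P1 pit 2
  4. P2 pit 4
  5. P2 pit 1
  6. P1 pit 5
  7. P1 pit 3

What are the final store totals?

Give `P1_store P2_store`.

Answer: 3 2

Derivation:
Move 1: P2 pit3 -> P1=[4,3,5,4,3,4](0) P2=[2,3,3,0,4,6](1)
Move 2: P2 pit0 -> P1=[4,3,5,4,3,4](0) P2=[0,4,4,0,4,6](1)
Move 3: P1 pit2 -> P1=[4,3,0,5,4,5](1) P2=[1,4,4,0,4,6](1)
Move 4: P2 pit4 -> P1=[5,4,0,5,4,5](1) P2=[1,4,4,0,0,7](2)
Move 5: P2 pit1 -> P1=[5,4,0,5,4,5](1) P2=[1,0,5,1,1,8](2)
Move 6: P1 pit5 -> P1=[5,4,0,5,4,0](2) P2=[2,1,6,2,1,8](2)
Move 7: P1 pit3 -> P1=[5,4,0,0,5,1](3) P2=[3,2,6,2,1,8](2)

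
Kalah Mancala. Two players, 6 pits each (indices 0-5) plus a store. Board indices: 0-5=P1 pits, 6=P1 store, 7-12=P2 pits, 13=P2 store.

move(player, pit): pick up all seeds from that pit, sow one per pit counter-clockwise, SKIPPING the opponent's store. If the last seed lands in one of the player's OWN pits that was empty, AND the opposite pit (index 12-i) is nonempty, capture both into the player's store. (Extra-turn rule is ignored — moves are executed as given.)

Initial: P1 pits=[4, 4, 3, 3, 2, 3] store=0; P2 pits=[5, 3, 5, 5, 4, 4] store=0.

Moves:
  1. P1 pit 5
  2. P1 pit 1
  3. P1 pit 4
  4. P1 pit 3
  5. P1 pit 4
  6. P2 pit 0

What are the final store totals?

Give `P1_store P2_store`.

Answer: 10 0

Derivation:
Move 1: P1 pit5 -> P1=[4,4,3,3,2,0](1) P2=[6,4,5,5,4,4](0)
Move 2: P1 pit1 -> P1=[4,0,4,4,3,0](8) P2=[0,4,5,5,4,4](0)
Move 3: P1 pit4 -> P1=[4,0,4,4,0,1](9) P2=[1,4,5,5,4,4](0)
Move 4: P1 pit3 -> P1=[4,0,4,0,1,2](10) P2=[2,4,5,5,4,4](0)
Move 5: P1 pit4 -> P1=[4,0,4,0,0,3](10) P2=[2,4,5,5,4,4](0)
Move 6: P2 pit0 -> P1=[4,0,4,0,0,3](10) P2=[0,5,6,5,4,4](0)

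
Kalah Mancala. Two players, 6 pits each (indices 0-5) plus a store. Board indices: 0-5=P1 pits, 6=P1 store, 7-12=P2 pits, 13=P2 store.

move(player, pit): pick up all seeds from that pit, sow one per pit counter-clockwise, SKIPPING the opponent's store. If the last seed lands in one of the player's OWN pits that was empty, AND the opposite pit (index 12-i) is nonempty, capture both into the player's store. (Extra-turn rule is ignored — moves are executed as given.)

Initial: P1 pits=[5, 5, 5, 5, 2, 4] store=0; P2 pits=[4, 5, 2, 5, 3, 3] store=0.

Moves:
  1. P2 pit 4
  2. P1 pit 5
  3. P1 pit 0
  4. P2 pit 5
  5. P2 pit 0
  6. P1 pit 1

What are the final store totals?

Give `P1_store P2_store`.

Answer: 3 4

Derivation:
Move 1: P2 pit4 -> P1=[6,5,5,5,2,4](0) P2=[4,5,2,5,0,4](1)
Move 2: P1 pit5 -> P1=[6,5,5,5,2,0](1) P2=[5,6,3,5,0,4](1)
Move 3: P1 pit0 -> P1=[0,6,6,6,3,1](2) P2=[5,6,3,5,0,4](1)
Move 4: P2 pit5 -> P1=[1,7,7,6,3,1](2) P2=[5,6,3,5,0,0](2)
Move 5: P2 pit0 -> P1=[0,7,7,6,3,1](2) P2=[0,7,4,6,1,0](4)
Move 6: P1 pit1 -> P1=[0,0,8,7,4,2](3) P2=[1,8,4,6,1,0](4)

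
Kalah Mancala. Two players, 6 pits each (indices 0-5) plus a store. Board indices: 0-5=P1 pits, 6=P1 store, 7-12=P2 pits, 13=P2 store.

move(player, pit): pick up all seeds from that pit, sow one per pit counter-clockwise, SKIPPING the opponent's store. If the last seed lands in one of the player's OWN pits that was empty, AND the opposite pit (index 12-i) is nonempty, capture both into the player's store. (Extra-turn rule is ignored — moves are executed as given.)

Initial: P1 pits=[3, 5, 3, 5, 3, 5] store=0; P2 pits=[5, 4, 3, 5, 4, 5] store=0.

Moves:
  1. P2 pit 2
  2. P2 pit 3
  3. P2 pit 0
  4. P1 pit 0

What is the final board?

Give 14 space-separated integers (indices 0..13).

Move 1: P2 pit2 -> P1=[3,5,3,5,3,5](0) P2=[5,4,0,6,5,6](0)
Move 2: P2 pit3 -> P1=[4,6,4,5,3,5](0) P2=[5,4,0,0,6,7](1)
Move 3: P2 pit0 -> P1=[4,6,4,5,3,5](0) P2=[0,5,1,1,7,8](1)
Move 4: P1 pit0 -> P1=[0,7,5,6,4,5](0) P2=[0,5,1,1,7,8](1)

Answer: 0 7 5 6 4 5 0 0 5 1 1 7 8 1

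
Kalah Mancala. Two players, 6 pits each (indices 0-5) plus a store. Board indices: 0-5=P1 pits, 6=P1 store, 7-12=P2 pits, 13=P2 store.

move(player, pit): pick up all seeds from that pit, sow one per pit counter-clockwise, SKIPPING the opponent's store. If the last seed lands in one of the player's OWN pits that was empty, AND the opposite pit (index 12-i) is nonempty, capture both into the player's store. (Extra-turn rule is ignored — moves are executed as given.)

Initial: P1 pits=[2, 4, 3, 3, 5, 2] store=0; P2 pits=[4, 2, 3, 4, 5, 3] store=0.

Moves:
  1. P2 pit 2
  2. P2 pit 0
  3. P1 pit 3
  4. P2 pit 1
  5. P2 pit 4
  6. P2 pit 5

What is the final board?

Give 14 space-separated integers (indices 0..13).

Answer: 4 6 5 2 7 4 1 0 0 2 7 0 0 2

Derivation:
Move 1: P2 pit2 -> P1=[2,4,3,3,5,2](0) P2=[4,2,0,5,6,4](0)
Move 2: P2 pit0 -> P1=[2,4,3,3,5,2](0) P2=[0,3,1,6,7,4](0)
Move 3: P1 pit3 -> P1=[2,4,3,0,6,3](1) P2=[0,3,1,6,7,4](0)
Move 4: P2 pit1 -> P1=[2,4,3,0,6,3](1) P2=[0,0,2,7,8,4](0)
Move 5: P2 pit4 -> P1=[3,5,4,1,7,4](1) P2=[0,0,2,7,0,5](1)
Move 6: P2 pit5 -> P1=[4,6,5,2,7,4](1) P2=[0,0,2,7,0,0](2)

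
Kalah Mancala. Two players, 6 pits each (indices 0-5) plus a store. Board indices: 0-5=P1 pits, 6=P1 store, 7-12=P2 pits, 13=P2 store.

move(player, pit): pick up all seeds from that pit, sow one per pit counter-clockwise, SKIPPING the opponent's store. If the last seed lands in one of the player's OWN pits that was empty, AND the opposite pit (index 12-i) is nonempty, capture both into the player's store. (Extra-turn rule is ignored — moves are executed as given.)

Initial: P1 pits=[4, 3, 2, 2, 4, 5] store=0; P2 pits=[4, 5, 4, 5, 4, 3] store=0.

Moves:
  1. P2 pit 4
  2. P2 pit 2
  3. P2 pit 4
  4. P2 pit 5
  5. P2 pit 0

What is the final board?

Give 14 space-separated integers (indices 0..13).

Answer: 6 0 3 3 5 5 0 0 6 1 7 0 0 9

Derivation:
Move 1: P2 pit4 -> P1=[5,4,2,2,4,5](0) P2=[4,5,4,5,0,4](1)
Move 2: P2 pit2 -> P1=[5,4,2,2,4,5](0) P2=[4,5,0,6,1,5](2)
Move 3: P2 pit4 -> P1=[5,4,2,2,4,5](0) P2=[4,5,0,6,0,6](2)
Move 4: P2 pit5 -> P1=[6,5,3,3,5,5](0) P2=[4,5,0,6,0,0](3)
Move 5: P2 pit0 -> P1=[6,0,3,3,5,5](0) P2=[0,6,1,7,0,0](9)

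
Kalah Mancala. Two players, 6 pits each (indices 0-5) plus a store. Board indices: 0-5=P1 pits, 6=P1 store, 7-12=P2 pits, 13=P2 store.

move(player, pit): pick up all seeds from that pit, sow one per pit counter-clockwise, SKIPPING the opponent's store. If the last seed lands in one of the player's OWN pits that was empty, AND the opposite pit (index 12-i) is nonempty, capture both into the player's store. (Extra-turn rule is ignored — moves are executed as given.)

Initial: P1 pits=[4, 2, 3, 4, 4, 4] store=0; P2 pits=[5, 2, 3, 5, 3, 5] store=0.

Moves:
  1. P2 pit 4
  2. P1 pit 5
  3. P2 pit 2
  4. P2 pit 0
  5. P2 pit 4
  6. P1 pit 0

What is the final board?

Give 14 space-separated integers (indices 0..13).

Move 1: P2 pit4 -> P1=[5,2,3,4,4,4](0) P2=[5,2,3,5,0,6](1)
Move 2: P1 pit5 -> P1=[5,2,3,4,4,0](1) P2=[6,3,4,5,0,6](1)
Move 3: P2 pit2 -> P1=[5,2,3,4,4,0](1) P2=[6,3,0,6,1,7](2)
Move 4: P2 pit0 -> P1=[5,2,3,4,4,0](1) P2=[0,4,1,7,2,8](3)
Move 5: P2 pit4 -> P1=[5,2,3,4,4,0](1) P2=[0,4,1,7,0,9](4)
Move 6: P1 pit0 -> P1=[0,3,4,5,5,1](1) P2=[0,4,1,7,0,9](4)

Answer: 0 3 4 5 5 1 1 0 4 1 7 0 9 4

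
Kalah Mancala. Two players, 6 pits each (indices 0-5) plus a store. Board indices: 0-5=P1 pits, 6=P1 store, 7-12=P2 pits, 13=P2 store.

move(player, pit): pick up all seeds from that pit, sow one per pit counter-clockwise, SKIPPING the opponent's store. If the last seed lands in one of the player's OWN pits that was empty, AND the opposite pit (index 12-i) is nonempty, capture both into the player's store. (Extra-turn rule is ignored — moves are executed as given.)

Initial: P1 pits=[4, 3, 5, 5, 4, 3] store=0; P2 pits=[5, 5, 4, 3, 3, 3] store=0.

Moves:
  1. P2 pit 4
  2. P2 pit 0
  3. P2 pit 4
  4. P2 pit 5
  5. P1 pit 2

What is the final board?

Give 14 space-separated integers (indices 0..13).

Move 1: P2 pit4 -> P1=[5,3,5,5,4,3](0) P2=[5,5,4,3,0,4](1)
Move 2: P2 pit0 -> P1=[5,3,5,5,4,3](0) P2=[0,6,5,4,1,5](1)
Move 3: P2 pit4 -> P1=[5,3,5,5,4,3](0) P2=[0,6,5,4,0,6](1)
Move 4: P2 pit5 -> P1=[6,4,6,6,5,3](0) P2=[0,6,5,4,0,0](2)
Move 5: P1 pit2 -> P1=[6,4,0,7,6,4](1) P2=[1,7,5,4,0,0](2)

Answer: 6 4 0 7 6 4 1 1 7 5 4 0 0 2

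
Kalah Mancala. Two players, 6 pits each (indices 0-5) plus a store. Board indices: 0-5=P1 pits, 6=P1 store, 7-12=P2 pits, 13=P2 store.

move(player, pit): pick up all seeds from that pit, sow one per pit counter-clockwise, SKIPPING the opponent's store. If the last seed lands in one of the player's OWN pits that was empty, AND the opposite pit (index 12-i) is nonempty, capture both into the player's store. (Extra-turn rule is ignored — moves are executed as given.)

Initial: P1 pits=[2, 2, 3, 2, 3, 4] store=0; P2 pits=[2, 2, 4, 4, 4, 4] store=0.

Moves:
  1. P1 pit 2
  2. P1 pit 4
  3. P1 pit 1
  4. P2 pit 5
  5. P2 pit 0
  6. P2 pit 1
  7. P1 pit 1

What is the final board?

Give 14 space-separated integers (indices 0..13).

Move 1: P1 pit2 -> P1=[2,2,0,3,4,5](0) P2=[2,2,4,4,4,4](0)
Move 2: P1 pit4 -> P1=[2,2,0,3,0,6](1) P2=[3,3,4,4,4,4](0)
Move 3: P1 pit1 -> P1=[2,0,1,4,0,6](1) P2=[3,3,4,4,4,4](0)
Move 4: P2 pit5 -> P1=[3,1,2,4,0,6](1) P2=[3,3,4,4,4,0](1)
Move 5: P2 pit0 -> P1=[3,1,2,4,0,6](1) P2=[0,4,5,5,4,0](1)
Move 6: P2 pit1 -> P1=[0,1,2,4,0,6](1) P2=[0,0,6,6,5,0](5)
Move 7: P1 pit1 -> P1=[0,0,3,4,0,6](1) P2=[0,0,6,6,5,0](5)

Answer: 0 0 3 4 0 6 1 0 0 6 6 5 0 5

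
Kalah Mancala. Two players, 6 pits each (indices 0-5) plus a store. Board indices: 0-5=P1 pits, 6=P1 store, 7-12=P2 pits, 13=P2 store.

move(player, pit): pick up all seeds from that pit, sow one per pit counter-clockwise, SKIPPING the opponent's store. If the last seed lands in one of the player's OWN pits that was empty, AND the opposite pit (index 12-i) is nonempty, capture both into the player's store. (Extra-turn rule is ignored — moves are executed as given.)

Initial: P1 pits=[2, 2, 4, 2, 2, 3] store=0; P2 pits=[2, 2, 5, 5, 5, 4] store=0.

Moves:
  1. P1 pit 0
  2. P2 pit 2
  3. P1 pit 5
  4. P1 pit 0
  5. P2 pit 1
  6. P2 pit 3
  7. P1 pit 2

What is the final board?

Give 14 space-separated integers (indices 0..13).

Answer: 1 5 0 4 3 1 2 4 1 1 0 8 6 2

Derivation:
Move 1: P1 pit0 -> P1=[0,3,5,2,2,3](0) P2=[2,2,5,5,5,4](0)
Move 2: P2 pit2 -> P1=[1,3,5,2,2,3](0) P2=[2,2,0,6,6,5](1)
Move 3: P1 pit5 -> P1=[1,3,5,2,2,0](1) P2=[3,3,0,6,6,5](1)
Move 4: P1 pit0 -> P1=[0,4,5,2,2,0](1) P2=[3,3,0,6,6,5](1)
Move 5: P2 pit1 -> P1=[0,4,5,2,2,0](1) P2=[3,0,1,7,7,5](1)
Move 6: P2 pit3 -> P1=[1,5,6,3,2,0](1) P2=[3,0,1,0,8,6](2)
Move 7: P1 pit2 -> P1=[1,5,0,4,3,1](2) P2=[4,1,1,0,8,6](2)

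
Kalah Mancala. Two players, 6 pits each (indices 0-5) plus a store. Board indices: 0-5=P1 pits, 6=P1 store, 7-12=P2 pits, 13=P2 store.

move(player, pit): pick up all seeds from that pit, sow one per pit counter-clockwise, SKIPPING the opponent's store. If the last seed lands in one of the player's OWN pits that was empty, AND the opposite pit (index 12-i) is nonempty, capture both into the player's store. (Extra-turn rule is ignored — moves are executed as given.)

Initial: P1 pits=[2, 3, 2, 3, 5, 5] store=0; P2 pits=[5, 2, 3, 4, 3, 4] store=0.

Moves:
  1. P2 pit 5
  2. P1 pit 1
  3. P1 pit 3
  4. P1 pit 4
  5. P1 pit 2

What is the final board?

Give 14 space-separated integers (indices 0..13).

Move 1: P2 pit5 -> P1=[3,4,3,3,5,5](0) P2=[5,2,3,4,3,0](1)
Move 2: P1 pit1 -> P1=[3,0,4,4,6,6](0) P2=[5,2,3,4,3,0](1)
Move 3: P1 pit3 -> P1=[3,0,4,0,7,7](1) P2=[6,2,3,4,3,0](1)
Move 4: P1 pit4 -> P1=[3,0,4,0,0,8](2) P2=[7,3,4,5,4,0](1)
Move 5: P1 pit2 -> P1=[3,0,0,1,1,9](3) P2=[7,3,4,5,4,0](1)

Answer: 3 0 0 1 1 9 3 7 3 4 5 4 0 1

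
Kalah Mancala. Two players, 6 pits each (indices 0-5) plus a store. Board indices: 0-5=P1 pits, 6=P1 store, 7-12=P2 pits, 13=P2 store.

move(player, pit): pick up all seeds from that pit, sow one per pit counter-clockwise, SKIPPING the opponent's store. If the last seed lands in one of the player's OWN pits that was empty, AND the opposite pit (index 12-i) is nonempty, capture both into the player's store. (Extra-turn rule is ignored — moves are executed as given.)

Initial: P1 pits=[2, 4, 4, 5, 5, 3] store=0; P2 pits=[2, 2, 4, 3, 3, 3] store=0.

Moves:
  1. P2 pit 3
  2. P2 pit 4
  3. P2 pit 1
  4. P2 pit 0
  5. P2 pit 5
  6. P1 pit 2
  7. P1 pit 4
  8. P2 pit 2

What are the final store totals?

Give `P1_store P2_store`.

Answer: 1 9

Derivation:
Move 1: P2 pit3 -> P1=[2,4,4,5,5,3](0) P2=[2,2,4,0,4,4](1)
Move 2: P2 pit4 -> P1=[3,5,4,5,5,3](0) P2=[2,2,4,0,0,5](2)
Move 3: P2 pit1 -> P1=[3,5,0,5,5,3](0) P2=[2,0,5,0,0,5](7)
Move 4: P2 pit0 -> P1=[3,5,0,5,5,3](0) P2=[0,1,6,0,0,5](7)
Move 5: P2 pit5 -> P1=[4,6,1,6,5,3](0) P2=[0,1,6,0,0,0](8)
Move 6: P1 pit2 -> P1=[4,6,0,7,5,3](0) P2=[0,1,6,0,0,0](8)
Move 7: P1 pit4 -> P1=[4,6,0,7,0,4](1) P2=[1,2,7,0,0,0](8)
Move 8: P2 pit2 -> P1=[5,7,1,7,0,4](1) P2=[1,2,0,1,1,1](9)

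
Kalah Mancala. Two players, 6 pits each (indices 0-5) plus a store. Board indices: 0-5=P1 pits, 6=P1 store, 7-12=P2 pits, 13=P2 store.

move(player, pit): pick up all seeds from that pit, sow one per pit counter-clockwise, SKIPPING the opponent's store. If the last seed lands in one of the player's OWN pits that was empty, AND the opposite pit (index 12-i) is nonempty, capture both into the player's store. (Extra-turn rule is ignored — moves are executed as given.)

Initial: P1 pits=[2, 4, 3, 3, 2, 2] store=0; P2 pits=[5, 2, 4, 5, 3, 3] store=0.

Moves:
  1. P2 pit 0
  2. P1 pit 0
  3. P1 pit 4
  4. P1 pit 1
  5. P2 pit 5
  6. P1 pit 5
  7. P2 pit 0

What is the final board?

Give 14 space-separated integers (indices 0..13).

Answer: 1 1 6 4 1 0 3 0 5 6 6 4 0 1

Derivation:
Move 1: P2 pit0 -> P1=[2,4,3,3,2,2](0) P2=[0,3,5,6,4,4](0)
Move 2: P1 pit0 -> P1=[0,5,4,3,2,2](0) P2=[0,3,5,6,4,4](0)
Move 3: P1 pit4 -> P1=[0,5,4,3,0,3](1) P2=[0,3,5,6,4,4](0)
Move 4: P1 pit1 -> P1=[0,0,5,4,1,4](2) P2=[0,3,5,6,4,4](0)
Move 5: P2 pit5 -> P1=[1,1,6,4,1,4](2) P2=[0,3,5,6,4,0](1)
Move 6: P1 pit5 -> P1=[1,1,6,4,1,0](3) P2=[1,4,6,6,4,0](1)
Move 7: P2 pit0 -> P1=[1,1,6,4,1,0](3) P2=[0,5,6,6,4,0](1)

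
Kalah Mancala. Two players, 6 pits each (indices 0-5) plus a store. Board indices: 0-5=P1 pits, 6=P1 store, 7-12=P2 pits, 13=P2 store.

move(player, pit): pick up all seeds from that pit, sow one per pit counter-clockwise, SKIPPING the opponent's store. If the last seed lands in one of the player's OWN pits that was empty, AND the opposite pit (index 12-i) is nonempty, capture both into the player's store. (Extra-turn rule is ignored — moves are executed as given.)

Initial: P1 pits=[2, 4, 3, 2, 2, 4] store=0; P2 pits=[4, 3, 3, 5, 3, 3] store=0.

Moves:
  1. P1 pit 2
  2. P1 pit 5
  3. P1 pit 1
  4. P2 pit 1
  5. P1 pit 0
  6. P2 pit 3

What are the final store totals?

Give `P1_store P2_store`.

Move 1: P1 pit2 -> P1=[2,4,0,3,3,5](0) P2=[4,3,3,5,3,3](0)
Move 2: P1 pit5 -> P1=[2,4,0,3,3,0](1) P2=[5,4,4,6,3,3](0)
Move 3: P1 pit1 -> P1=[2,0,1,4,4,0](7) P2=[0,4,4,6,3,3](0)
Move 4: P2 pit1 -> P1=[2,0,1,4,4,0](7) P2=[0,0,5,7,4,4](0)
Move 5: P1 pit0 -> P1=[0,1,2,4,4,0](7) P2=[0,0,5,7,4,4](0)
Move 6: P2 pit3 -> P1=[1,2,3,5,4,0](7) P2=[0,0,5,0,5,5](1)

Answer: 7 1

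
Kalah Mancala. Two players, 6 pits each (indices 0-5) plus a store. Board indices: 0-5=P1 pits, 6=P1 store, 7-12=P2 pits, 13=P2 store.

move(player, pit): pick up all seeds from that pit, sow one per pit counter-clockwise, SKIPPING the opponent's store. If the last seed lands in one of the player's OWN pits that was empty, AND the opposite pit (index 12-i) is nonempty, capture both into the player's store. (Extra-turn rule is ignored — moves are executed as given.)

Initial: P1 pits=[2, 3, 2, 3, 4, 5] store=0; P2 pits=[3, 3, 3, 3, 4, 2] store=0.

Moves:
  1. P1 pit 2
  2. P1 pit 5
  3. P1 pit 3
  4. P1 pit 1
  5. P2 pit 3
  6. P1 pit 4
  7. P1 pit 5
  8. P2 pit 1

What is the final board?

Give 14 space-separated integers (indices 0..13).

Answer: 3 0 1 1 0 0 4 7 0 6 2 7 4 2

Derivation:
Move 1: P1 pit2 -> P1=[2,3,0,4,5,5](0) P2=[3,3,3,3,4,2](0)
Move 2: P1 pit5 -> P1=[2,3,0,4,5,0](1) P2=[4,4,4,4,4,2](0)
Move 3: P1 pit3 -> P1=[2,3,0,0,6,1](2) P2=[5,4,4,4,4,2](0)
Move 4: P1 pit1 -> P1=[2,0,1,1,7,1](2) P2=[5,4,4,4,4,2](0)
Move 5: P2 pit3 -> P1=[3,0,1,1,7,1](2) P2=[5,4,4,0,5,3](1)
Move 6: P1 pit4 -> P1=[3,0,1,1,0,2](3) P2=[6,5,5,1,6,3](1)
Move 7: P1 pit5 -> P1=[3,0,1,1,0,0](4) P2=[7,5,5,1,6,3](1)
Move 8: P2 pit1 -> P1=[3,0,1,1,0,0](4) P2=[7,0,6,2,7,4](2)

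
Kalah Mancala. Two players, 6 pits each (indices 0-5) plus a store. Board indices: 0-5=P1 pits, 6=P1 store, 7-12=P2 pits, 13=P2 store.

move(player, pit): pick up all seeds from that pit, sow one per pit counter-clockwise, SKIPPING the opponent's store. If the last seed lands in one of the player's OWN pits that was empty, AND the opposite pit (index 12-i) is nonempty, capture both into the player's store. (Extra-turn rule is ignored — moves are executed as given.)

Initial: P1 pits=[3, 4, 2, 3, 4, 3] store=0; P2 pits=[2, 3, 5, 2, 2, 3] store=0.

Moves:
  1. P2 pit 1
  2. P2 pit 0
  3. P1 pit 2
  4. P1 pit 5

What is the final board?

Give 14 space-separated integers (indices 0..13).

Move 1: P2 pit1 -> P1=[3,4,2,3,4,3](0) P2=[2,0,6,3,3,3](0)
Move 2: P2 pit0 -> P1=[3,4,2,3,4,3](0) P2=[0,1,7,3,3,3](0)
Move 3: P1 pit2 -> P1=[3,4,0,4,5,3](0) P2=[0,1,7,3,3,3](0)
Move 4: P1 pit5 -> P1=[3,4,0,4,5,0](1) P2=[1,2,7,3,3,3](0)

Answer: 3 4 0 4 5 0 1 1 2 7 3 3 3 0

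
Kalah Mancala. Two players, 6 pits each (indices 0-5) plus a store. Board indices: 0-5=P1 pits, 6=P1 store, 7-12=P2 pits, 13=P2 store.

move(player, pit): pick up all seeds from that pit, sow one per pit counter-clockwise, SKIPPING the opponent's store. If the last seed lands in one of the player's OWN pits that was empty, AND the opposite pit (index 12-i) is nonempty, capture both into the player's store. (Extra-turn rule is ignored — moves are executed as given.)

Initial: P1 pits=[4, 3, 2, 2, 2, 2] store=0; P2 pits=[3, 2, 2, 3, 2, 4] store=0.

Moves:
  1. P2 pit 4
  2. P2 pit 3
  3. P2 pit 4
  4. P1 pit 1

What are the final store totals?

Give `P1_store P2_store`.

Answer: 0 2

Derivation:
Move 1: P2 pit4 -> P1=[4,3,2,2,2,2](0) P2=[3,2,2,3,0,5](1)
Move 2: P2 pit3 -> P1=[4,3,2,2,2,2](0) P2=[3,2,2,0,1,6](2)
Move 3: P2 pit4 -> P1=[4,3,2,2,2,2](0) P2=[3,2,2,0,0,7](2)
Move 4: P1 pit1 -> P1=[4,0,3,3,3,2](0) P2=[3,2,2,0,0,7](2)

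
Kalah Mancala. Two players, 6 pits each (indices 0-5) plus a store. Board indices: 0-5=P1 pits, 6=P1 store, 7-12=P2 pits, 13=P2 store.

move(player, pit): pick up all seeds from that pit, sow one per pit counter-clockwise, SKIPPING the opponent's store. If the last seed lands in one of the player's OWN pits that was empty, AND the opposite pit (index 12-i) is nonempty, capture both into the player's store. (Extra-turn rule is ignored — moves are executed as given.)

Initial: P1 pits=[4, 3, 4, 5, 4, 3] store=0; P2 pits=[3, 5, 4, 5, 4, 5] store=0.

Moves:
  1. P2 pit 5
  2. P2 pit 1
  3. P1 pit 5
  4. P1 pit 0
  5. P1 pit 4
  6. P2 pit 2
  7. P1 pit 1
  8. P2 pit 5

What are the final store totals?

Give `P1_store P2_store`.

Move 1: P2 pit5 -> P1=[5,4,5,6,4,3](0) P2=[3,5,4,5,4,0](1)
Move 2: P2 pit1 -> P1=[5,4,5,6,4,3](0) P2=[3,0,5,6,5,1](2)
Move 3: P1 pit5 -> P1=[5,4,5,6,4,0](1) P2=[4,1,5,6,5,1](2)
Move 4: P1 pit0 -> P1=[0,5,6,7,5,0](6) P2=[0,1,5,6,5,1](2)
Move 5: P1 pit4 -> P1=[0,5,6,7,0,1](7) P2=[1,2,6,6,5,1](2)
Move 6: P2 pit2 -> P1=[1,6,6,7,0,1](7) P2=[1,2,0,7,6,2](3)
Move 7: P1 pit1 -> P1=[1,0,7,8,1,2](8) P2=[2,2,0,7,6,2](3)
Move 8: P2 pit5 -> P1=[2,0,7,8,1,2](8) P2=[2,2,0,7,6,0](4)

Answer: 8 4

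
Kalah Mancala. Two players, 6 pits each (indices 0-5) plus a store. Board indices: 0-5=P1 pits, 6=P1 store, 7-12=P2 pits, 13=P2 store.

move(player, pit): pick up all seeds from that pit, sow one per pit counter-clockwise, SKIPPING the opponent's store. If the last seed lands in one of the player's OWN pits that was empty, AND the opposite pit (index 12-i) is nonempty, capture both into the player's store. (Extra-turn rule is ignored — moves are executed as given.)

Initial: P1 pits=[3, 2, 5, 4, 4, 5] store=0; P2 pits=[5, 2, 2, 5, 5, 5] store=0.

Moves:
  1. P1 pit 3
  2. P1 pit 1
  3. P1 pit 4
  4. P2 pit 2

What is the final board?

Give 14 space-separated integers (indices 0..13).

Answer: 3 0 6 0 0 7 5 7 3 0 6 5 5 0

Derivation:
Move 1: P1 pit3 -> P1=[3,2,5,0,5,6](1) P2=[6,2,2,5,5,5](0)
Move 2: P1 pit1 -> P1=[3,0,6,0,5,6](4) P2=[6,2,0,5,5,5](0)
Move 3: P1 pit4 -> P1=[3,0,6,0,0,7](5) P2=[7,3,1,5,5,5](0)
Move 4: P2 pit2 -> P1=[3,0,6,0,0,7](5) P2=[7,3,0,6,5,5](0)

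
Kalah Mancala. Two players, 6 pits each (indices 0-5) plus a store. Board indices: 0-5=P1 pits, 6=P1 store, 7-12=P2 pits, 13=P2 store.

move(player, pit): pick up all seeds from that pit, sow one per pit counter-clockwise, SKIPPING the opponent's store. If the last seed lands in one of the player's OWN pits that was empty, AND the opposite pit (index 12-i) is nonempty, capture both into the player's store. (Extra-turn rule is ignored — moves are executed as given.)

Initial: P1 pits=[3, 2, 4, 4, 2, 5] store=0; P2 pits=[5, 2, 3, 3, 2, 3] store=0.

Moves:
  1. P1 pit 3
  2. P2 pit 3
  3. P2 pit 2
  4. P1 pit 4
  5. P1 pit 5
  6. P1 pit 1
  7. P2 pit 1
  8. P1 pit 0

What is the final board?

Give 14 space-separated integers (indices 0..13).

Move 1: P1 pit3 -> P1=[3,2,4,0,3,6](1) P2=[6,2,3,3,2,3](0)
Move 2: P2 pit3 -> P1=[3,2,4,0,3,6](1) P2=[6,2,3,0,3,4](1)
Move 3: P2 pit2 -> P1=[3,2,4,0,3,6](1) P2=[6,2,0,1,4,5](1)
Move 4: P1 pit4 -> P1=[3,2,4,0,0,7](2) P2=[7,2,0,1,4,5](1)
Move 5: P1 pit5 -> P1=[3,2,4,0,0,0](3) P2=[8,3,1,2,5,6](1)
Move 6: P1 pit1 -> P1=[3,0,5,0,0,0](5) P2=[8,3,0,2,5,6](1)
Move 7: P2 pit1 -> P1=[3,0,5,0,0,0](5) P2=[8,0,1,3,6,6](1)
Move 8: P1 pit0 -> P1=[0,1,6,0,0,0](7) P2=[8,0,0,3,6,6](1)

Answer: 0 1 6 0 0 0 7 8 0 0 3 6 6 1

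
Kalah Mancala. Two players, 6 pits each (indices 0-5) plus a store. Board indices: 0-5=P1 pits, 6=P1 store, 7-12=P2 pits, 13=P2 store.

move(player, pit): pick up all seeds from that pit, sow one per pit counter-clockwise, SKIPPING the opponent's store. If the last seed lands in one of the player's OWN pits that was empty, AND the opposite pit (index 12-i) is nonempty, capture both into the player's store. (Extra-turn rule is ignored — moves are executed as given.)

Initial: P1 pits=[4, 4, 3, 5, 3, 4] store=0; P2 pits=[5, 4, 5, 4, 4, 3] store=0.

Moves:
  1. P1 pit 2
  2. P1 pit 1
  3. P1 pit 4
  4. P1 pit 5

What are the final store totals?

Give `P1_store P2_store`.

Move 1: P1 pit2 -> P1=[4,4,0,6,4,5](0) P2=[5,4,5,4,4,3](0)
Move 2: P1 pit1 -> P1=[4,0,1,7,5,6](0) P2=[5,4,5,4,4,3](0)
Move 3: P1 pit4 -> P1=[4,0,1,7,0,7](1) P2=[6,5,6,4,4,3](0)
Move 4: P1 pit5 -> P1=[4,0,1,7,0,0](2) P2=[7,6,7,5,5,4](0)

Answer: 2 0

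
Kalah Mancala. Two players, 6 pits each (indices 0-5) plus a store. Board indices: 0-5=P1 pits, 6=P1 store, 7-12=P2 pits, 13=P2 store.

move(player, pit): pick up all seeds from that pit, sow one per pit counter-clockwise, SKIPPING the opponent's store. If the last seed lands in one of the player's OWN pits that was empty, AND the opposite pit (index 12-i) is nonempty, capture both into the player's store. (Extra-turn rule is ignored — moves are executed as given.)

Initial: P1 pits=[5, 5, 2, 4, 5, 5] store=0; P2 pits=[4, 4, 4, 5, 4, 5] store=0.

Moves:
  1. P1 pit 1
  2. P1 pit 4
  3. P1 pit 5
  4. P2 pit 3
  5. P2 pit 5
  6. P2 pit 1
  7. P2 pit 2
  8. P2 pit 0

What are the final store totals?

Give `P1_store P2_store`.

Answer: 3 5

Derivation:
Move 1: P1 pit1 -> P1=[5,0,3,5,6,6](1) P2=[4,4,4,5,4,5](0)
Move 2: P1 pit4 -> P1=[5,0,3,5,0,7](2) P2=[5,5,5,6,4,5](0)
Move 3: P1 pit5 -> P1=[5,0,3,5,0,0](3) P2=[6,6,6,7,5,6](0)
Move 4: P2 pit3 -> P1=[6,1,4,6,0,0](3) P2=[6,6,6,0,6,7](1)
Move 5: P2 pit5 -> P1=[7,2,5,7,1,1](3) P2=[6,6,6,0,6,0](2)
Move 6: P2 pit1 -> P1=[8,2,5,7,1,1](3) P2=[6,0,7,1,7,1](3)
Move 7: P2 pit2 -> P1=[9,3,6,7,1,1](3) P2=[6,0,0,2,8,2](4)
Move 8: P2 pit0 -> P1=[9,3,6,7,1,1](3) P2=[0,1,1,3,9,3](5)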